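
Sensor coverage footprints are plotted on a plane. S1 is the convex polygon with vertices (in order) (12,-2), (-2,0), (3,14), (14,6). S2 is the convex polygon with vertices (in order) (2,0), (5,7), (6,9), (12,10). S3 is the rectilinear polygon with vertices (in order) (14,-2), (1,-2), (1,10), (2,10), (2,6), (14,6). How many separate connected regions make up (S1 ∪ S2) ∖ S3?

2

(S1 ∪ S2) ∖ S3 splits into 2 disjoint pieces (area 13.2429, area 52.6056).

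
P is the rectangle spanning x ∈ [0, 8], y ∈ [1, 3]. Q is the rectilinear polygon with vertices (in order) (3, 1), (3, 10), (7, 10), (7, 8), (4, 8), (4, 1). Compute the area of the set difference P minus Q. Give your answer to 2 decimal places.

14.00

|P| = 16, |P∩Q| = 2.
|P ∖ Q| = |P| − |P∩Q| = 16 − 2 = 14.00.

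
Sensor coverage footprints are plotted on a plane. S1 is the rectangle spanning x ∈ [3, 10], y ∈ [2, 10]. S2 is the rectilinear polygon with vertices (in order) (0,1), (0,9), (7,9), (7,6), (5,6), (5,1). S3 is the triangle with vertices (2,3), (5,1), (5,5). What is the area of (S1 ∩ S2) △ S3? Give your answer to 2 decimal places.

16.83

|S1 ∩ S2| = 20.
|(S1 ∩ S2) ∩ S3| = 4.5833.
|(S1 ∩ S2) △ S3| = 20 + 6 − 9.1667 = 16.83.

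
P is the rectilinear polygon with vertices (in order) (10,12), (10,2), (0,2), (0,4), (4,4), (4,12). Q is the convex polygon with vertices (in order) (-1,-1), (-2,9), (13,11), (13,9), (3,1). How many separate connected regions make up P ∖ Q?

P ∖ Q splits into 2 disjoint pieces (area 10.8, area 13.225).

2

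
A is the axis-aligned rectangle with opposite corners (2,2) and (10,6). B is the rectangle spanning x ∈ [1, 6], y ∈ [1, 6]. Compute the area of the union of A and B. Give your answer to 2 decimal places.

By inclusion–exclusion:
Individual areas: |A| = 32, |B| = 25.
|A∩B|: x∈[2,6], y∈[2,6] → 4·4 = 16.
|A ∪ B| = 57 − 16 = 41.00.

41.00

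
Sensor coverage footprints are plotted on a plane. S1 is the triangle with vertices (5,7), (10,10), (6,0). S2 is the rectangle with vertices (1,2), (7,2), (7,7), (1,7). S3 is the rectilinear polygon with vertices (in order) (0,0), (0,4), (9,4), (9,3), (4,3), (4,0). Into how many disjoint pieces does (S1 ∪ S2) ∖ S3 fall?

(S1 ∪ S2) ∖ S3 splits into 2 disjoint pieces (area 27.3, area 4.1357).

2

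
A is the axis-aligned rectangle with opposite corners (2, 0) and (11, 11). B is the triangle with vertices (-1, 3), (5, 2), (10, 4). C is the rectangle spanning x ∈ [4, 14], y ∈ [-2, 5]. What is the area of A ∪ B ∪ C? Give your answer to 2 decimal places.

135.16

By inclusion–exclusion:
Individual areas: |A| = 99, |B| = 8.5, |C| = 70.
|A∩B| = 7.3409.
|A∩C|: x∈[4,11], y∈[0,5] → 7·5 = 35.
|B∩C| = 5.2803.
|A∩B∩C| = 5.2803.
|A ∪ B ∪ C| = 177.5 − 47.6212 + 5.2803 = 135.16.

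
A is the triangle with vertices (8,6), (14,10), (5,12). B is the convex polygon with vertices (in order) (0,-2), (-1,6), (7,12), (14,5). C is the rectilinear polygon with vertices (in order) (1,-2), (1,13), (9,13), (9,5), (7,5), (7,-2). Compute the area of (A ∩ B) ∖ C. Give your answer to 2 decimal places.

3.33

|A ∩ B| = 14.6805.
|(A ∩ B) ∩ C| = 11.3472.
|(A ∩ B) ∖ C| = 14.6805 − 11.3472 = 3.33.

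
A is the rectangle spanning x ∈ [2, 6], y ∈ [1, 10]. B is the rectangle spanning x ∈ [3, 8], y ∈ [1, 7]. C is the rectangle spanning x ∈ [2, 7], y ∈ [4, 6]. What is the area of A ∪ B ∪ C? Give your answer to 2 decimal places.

48.00

By inclusion–exclusion:
Individual areas: |A| = 36, |B| = 30, |C| = 10.
|A∩B|: x∈[3,6], y∈[1,7] → 3·6 = 18.
|A∩C|: x∈[2,6], y∈[4,6] → 4·2 = 8.
|B∩C|: x∈[3,7], y∈[4,6] → 4·2 = 8.
|A∩B∩C| = 6.
|A ∪ B ∪ C| = 76 − 34 + 6 = 48.00.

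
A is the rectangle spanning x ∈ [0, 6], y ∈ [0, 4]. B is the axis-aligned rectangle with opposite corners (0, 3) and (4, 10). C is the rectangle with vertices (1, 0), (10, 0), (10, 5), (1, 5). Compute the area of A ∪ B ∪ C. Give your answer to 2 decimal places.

70.00

By inclusion–exclusion:
Individual areas: |A| = 24, |B| = 28, |C| = 45.
|A∩B|: x∈[0,4], y∈[3,4] → 4·1 = 4.
|A∩C|: x∈[1,6], y∈[0,4] → 5·4 = 20.
|B∩C|: x∈[1,4], y∈[3,5] → 3·2 = 6.
|A∩B∩C| = 3.
|A ∪ B ∪ C| = 97 − 30 + 3 = 70.00.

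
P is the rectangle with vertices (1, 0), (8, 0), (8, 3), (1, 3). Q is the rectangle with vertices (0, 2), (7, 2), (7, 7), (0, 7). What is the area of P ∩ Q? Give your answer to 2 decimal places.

|P∩Q|: x∈[1,7], y∈[2,3] → 6·1 = 6.

6.00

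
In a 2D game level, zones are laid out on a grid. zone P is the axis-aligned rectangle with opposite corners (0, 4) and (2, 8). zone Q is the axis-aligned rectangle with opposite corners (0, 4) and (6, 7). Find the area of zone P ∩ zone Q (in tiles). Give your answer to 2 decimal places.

|zone P∩zone Q|: x∈[0,2], y∈[4,7] → 2·3 = 6.

6.00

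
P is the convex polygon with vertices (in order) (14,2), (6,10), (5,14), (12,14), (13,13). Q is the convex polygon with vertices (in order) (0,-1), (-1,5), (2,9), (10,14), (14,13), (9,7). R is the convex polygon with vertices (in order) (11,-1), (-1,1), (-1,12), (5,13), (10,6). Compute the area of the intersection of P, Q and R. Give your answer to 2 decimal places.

The intersection is the polygon with vertices (5.676,11.297), (6.049,11.531), (9.154,7.185), (9,7), (6,10).
By the shoelace formula its area is 3.27.

3.27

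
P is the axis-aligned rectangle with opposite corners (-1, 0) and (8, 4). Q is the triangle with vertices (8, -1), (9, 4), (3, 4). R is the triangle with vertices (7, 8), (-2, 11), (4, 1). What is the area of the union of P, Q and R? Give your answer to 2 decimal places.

By inclusion–exclusion:
Individual areas: |P| = 36, |Q| = 15, |R| = 36.
|P∩Q| = 12.
|P∩R| = 4.6286.
|Q∩R| = 1.8286.
|P∩Q∩R| = 1.8286.
|P ∪ Q ∪ R| = 87 − 18.4571 + 1.8286 = 70.37.

70.37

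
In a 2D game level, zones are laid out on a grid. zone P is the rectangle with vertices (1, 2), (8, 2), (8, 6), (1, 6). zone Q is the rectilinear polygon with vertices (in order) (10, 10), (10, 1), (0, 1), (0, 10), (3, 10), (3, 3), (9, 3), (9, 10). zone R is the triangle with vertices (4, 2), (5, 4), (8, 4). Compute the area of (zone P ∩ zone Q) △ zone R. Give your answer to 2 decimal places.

|zone P ∩ zone Q| = 13.
|(zone P ∩ zone Q) ∩ zone R| = 0.75.
|(zone P ∩ zone Q) △ zone R| = 13 + 3 − 1.5 = 14.50.

14.50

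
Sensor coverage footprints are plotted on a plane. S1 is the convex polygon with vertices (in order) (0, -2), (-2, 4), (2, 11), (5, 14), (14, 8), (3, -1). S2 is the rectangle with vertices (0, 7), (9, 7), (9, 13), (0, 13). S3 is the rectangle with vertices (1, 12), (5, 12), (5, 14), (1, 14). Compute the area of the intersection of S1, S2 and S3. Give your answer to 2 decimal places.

The intersection is the polygon with vertices (4,13), (5,13), (5,12), (3,12).
By the shoelace formula its area is 1.50.

1.50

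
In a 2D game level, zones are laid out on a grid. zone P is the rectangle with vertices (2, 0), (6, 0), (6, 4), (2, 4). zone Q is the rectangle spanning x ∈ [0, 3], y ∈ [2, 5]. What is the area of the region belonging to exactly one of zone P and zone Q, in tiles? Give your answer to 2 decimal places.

|zone P∩zone Q|: x∈[2,3], y∈[2,4] → 1·2 = 2.
|zone P △ zone Q| = |zone P| + |zone Q| − 2·|zone P∩zone Q| = 16 + 9 − 4 = 21.00.

21.00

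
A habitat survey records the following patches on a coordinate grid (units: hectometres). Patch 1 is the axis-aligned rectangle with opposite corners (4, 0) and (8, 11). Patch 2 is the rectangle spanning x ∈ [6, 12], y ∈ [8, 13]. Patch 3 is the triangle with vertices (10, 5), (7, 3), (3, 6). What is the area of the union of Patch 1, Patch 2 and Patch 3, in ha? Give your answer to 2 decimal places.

69.92

By inclusion–exclusion:
Individual areas: |Patch 1| = 44, |Patch 2| = 30, |Patch 3| = 8.5.
|Patch 1∩Patch 2|: x∈[6,8], y∈[8,11] → 2·3 = 6.
|Patch 1∩Patch 3| = 6.5774.
|Patch 2∩Patch 3| = 0.
|Patch 1∩Patch 2∩Patch 3| = 0.
|Patch 1 ∪ Patch 2 ∪ Patch 3| = 82.5 − 12.5774 + 0 = 69.92.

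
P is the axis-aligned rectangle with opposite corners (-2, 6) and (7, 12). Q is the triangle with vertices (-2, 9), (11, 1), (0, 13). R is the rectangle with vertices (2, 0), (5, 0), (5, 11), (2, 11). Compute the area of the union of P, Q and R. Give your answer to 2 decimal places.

80.17

By inclusion–exclusion:
Individual areas: |P| = 54, |Q| = 34, |R| = 33.
|P∩Q| = 24.4375.
|P∩R|: x∈[2,5], y∈[6,11] → 3·5 = 15.
|Q∩R| = 10.6993.
|P∩Q∩R| = 9.3099.
|P ∪ Q ∪ R| = 121 − 50.1368 + 9.3099 = 80.17.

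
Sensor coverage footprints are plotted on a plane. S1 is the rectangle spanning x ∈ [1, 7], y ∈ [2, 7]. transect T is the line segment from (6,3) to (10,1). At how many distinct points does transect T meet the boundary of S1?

1

The segment meets the boundary at (7,2.5).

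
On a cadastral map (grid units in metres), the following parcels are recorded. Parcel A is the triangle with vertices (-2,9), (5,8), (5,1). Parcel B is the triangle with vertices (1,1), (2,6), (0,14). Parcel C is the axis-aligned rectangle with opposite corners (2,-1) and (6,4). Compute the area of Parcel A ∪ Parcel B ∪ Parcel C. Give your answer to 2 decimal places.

By inclusion–exclusion:
Individual areas: |Parcel A| = 24.5, |Parcel B| = 9, |Parcel C| = 20.
|Parcel A∩Parcel B| = 3.8826.
|Parcel A∩Parcel C| = 3.9375.
|Parcel B∩Parcel C| = 0.
|Parcel A∩Parcel B∩Parcel C| = 0.
|Parcel A ∪ Parcel B ∪ Parcel C| = 53.5 − 7.8201 + 0 = 45.68.

45.68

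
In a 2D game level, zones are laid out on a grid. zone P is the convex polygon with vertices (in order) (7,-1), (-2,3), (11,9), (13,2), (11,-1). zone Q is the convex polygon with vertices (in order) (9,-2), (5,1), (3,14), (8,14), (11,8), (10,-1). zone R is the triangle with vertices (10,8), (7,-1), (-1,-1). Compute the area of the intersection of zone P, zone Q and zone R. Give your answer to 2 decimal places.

19.32

The intersection is the polygon with vertices (5,1), (4.603,3.584), (10,8), (7.133,-0.6).
By the shoelace formula its area is 19.32.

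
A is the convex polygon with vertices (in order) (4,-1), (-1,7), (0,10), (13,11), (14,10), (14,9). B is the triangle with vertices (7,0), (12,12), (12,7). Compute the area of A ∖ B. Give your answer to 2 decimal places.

|A| = 100.5, |A∩B| = 8.679.
|A ∖ B| = |A| − |A∩B| = 100.5 − 8.679 = 91.82.

91.82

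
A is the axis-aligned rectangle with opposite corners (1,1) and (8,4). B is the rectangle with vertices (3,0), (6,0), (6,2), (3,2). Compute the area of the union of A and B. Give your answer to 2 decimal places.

24.00

By inclusion–exclusion:
Individual areas: |A| = 21, |B| = 6.
|A∩B|: x∈[3,6], y∈[1,2] → 3·1 = 3.
|A ∪ B| = 27 − 3 = 24.00.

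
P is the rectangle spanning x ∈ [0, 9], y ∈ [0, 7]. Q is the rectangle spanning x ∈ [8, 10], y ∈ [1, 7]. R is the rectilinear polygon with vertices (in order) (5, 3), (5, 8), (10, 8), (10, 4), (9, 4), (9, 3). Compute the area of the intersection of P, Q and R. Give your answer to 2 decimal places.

4.00

The intersection is the polygon with vertices (8,7), (9,7), (9,4), (9,3), (8,3).
By the shoelace formula its area is 4.00.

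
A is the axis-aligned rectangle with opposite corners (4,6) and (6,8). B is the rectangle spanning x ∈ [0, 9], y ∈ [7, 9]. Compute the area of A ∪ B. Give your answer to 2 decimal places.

20.00

By inclusion–exclusion:
Individual areas: |A| = 4, |B| = 18.
|A∩B|: x∈[4,6], y∈[7,8] → 2·1 = 2.
|A ∪ B| = 22 − 2 = 20.00.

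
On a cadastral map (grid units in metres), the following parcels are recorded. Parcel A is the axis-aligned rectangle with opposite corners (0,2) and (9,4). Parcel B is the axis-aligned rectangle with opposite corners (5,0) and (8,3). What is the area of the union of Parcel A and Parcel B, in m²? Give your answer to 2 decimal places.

By inclusion–exclusion:
Individual areas: |Parcel A| = 18, |Parcel B| = 9.
|Parcel A∩Parcel B|: x∈[5,8], y∈[2,3] → 3·1 = 3.
|Parcel A ∪ Parcel B| = 27 − 3 = 24.00.

24.00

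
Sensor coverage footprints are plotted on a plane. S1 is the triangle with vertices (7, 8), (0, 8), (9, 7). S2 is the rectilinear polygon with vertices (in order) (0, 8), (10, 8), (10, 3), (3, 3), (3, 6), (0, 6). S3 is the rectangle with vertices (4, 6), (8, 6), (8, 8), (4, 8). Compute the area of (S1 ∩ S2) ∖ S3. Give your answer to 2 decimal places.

1.08

|S1 ∩ S2| = 3.5.
|(S1 ∩ S2) ∩ S3| = 2.4167.
|(S1 ∩ S2) ∖ S3| = 3.5 − 2.4167 = 1.08.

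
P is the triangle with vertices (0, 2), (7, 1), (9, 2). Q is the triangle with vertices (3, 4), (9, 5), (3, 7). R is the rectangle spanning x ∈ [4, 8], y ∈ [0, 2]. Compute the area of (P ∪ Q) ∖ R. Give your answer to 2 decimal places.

|P ∪ Q| = 13.5.
|(P ∪ Q) ∩ R| = 3.1071.
|(P ∪ Q) ∖ R| = 13.5 − 3.1071 = 10.39.

10.39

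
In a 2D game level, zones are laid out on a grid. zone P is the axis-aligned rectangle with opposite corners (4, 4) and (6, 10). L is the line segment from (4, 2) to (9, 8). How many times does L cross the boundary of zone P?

The segment meets the boundary at (6,4.4), (5.667,4).

2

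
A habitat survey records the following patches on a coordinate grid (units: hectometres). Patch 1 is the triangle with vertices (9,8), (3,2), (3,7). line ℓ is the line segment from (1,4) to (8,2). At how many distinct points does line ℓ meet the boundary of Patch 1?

The segment meets the boundary at (4.111,3.111), (3,3.429).

2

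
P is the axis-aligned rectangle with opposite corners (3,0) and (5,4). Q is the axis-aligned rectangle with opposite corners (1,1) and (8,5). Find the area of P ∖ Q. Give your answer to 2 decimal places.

2.00

|P∩Q|: x∈[3,5], y∈[1,4] → 2·3 = 6.
|P| = 8.
|P ∖ Q| = |P| − |P∩Q| = 8 − 6 = 2.00.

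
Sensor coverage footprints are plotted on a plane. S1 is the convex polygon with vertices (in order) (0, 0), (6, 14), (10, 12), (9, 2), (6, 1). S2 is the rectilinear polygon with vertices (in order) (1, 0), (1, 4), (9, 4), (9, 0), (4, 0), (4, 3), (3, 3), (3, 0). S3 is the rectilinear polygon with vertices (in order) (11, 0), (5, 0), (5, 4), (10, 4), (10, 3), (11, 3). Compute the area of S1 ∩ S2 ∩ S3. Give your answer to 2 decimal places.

The intersection is the polygon with vertices (9,4), (9,2), (6,1), (5,0.833), (5,4).
By the shoelace formula its area is 10.58.

10.58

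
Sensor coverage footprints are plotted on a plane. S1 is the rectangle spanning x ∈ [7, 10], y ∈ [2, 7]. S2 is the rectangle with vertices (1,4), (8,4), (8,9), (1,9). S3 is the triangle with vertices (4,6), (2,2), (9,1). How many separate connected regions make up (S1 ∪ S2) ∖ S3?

(S1 ∪ S2) ∖ S3 is a single connected region.

1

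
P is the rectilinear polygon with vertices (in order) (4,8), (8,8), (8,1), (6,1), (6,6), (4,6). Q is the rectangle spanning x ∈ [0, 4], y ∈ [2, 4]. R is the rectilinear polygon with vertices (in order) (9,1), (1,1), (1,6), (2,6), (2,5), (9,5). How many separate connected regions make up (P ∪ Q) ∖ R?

(P ∪ Q) ∖ R splits into 2 disjoint pieces (area 10, area 2).

2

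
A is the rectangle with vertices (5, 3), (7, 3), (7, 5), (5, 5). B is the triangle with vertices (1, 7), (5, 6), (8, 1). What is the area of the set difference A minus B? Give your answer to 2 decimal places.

|A| = 4, |A∩B| = 2.2095.
|A ∖ B| = |A| − |A∩B| = 4 − 2.2095 = 1.79.

1.79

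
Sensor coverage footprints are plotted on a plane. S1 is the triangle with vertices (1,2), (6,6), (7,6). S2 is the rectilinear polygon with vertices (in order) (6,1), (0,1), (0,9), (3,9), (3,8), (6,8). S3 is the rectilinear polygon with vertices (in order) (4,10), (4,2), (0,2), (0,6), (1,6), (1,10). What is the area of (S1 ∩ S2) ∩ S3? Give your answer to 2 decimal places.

0.60

The region (S1 ∩ S2) ∩ S3 is the polygon with vertices (1,2), (4,4.4), (4,4).
By the shoelace formula its area is 0.60.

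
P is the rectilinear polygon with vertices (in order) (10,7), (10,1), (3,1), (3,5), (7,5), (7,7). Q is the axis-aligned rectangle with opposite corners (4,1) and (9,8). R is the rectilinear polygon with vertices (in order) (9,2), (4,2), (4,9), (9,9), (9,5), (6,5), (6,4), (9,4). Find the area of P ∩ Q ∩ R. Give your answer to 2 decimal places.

16.00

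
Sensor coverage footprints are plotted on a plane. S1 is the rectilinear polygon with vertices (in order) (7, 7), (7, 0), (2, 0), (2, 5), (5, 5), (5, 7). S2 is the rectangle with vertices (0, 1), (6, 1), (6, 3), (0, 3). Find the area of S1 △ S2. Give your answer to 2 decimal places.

|S1| = 29, |S2| = 12, |S1∩S2| = 8.
|S1 △ S2| = |S1| + |S2| − 2·|S1∩S2| = 29 + 12 − 16 = 25.00.

25.00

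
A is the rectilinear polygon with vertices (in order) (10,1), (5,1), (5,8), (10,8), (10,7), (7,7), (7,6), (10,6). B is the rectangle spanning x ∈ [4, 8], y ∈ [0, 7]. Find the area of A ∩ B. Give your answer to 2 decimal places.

17.00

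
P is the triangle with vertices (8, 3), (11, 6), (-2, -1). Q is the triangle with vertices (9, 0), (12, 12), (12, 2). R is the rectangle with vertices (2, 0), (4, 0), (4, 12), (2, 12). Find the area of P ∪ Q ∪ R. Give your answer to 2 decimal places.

By inclusion–exclusion:
Individual areas: |P| = 9, |Q| = 15, |R| = 24.
|P∩Q| = 0.0889.
|P∩R| = 1.3846.
|Q∩R| = 0.
|P∩Q∩R| = 0.
|P ∪ Q ∪ R| = 48 − 1.4735 + 0 = 46.53.

46.53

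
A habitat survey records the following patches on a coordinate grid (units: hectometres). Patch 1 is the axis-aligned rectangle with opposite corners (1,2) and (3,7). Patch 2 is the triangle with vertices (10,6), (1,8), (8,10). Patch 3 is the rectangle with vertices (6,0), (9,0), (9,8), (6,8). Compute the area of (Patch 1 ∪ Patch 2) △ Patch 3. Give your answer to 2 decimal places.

41.33

|Patch 1 ∪ Patch 2| = 26.
|(Patch 1 ∪ Patch 2) ∩ Patch 3| = 4.3333.
|(Patch 1 ∪ Patch 2) △ Patch 3| = 26 + 24 − 8.6667 = 41.33.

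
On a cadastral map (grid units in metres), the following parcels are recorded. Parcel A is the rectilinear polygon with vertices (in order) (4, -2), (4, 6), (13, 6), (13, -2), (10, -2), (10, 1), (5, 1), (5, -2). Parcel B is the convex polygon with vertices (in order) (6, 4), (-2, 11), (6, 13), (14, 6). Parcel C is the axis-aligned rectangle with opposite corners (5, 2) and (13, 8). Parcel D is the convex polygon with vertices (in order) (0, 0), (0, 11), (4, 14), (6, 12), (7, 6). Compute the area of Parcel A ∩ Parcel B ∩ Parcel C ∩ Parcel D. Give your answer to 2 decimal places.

The intersection is the polygon with vertices (5,4.875), (5,6), (7,6), (5.34,4.577).
By the shoelace formula its area is 1.61.

1.61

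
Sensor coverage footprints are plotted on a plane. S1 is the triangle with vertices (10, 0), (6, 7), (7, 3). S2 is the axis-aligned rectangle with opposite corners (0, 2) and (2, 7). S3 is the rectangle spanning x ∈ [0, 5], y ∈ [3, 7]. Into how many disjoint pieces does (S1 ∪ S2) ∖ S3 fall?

(S1 ∪ S2) ∖ S3 splits into 2 disjoint pieces (area 4.5, area 2).

2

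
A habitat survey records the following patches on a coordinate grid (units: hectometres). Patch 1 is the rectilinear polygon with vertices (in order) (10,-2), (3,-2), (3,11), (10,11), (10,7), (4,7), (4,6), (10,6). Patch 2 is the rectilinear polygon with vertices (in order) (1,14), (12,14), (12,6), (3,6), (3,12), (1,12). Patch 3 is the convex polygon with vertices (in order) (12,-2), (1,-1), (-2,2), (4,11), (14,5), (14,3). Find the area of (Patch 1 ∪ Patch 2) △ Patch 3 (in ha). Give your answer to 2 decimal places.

|Patch 1 ∪ Patch 2| = 132.
|(Patch 1 ∪ Patch 2) ∩ Patch 3| = 77.55.
|(Patch 1 ∪ Patch 2) △ Patch 3| = 132 + 133 − 155.1 = 109.90.

109.90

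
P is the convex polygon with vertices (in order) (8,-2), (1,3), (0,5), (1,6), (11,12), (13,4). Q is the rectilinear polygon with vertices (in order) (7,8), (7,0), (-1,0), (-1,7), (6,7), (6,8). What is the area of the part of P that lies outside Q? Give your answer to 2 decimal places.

61.63

|P| = 99, |P∩Q| = 37.3667.
|P ∖ Q| = |P| − |P∩Q| = 99 − 37.3667 = 61.63.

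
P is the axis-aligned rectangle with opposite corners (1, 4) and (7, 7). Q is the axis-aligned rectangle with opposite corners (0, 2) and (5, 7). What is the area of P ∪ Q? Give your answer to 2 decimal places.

31.00

By inclusion–exclusion:
Individual areas: |P| = 18, |Q| = 25.
|P∩Q|: x∈[1,5], y∈[4,7] → 4·3 = 12.
|P ∪ Q| = 43 − 12 = 31.00.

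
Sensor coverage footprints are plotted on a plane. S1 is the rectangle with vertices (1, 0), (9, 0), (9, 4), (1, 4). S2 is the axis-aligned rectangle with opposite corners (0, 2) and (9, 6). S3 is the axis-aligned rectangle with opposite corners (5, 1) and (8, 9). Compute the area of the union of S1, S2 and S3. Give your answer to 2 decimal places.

By inclusion–exclusion:
Individual areas: |S1| = 32, |S2| = 36, |S3| = 24.
|S1∩S2|: x∈[1,9], y∈[2,4] → 8·2 = 16.
|S1∩S3|: x∈[5,8], y∈[1,4] → 3·3 = 9.
|S2∩S3|: x∈[5,8], y∈[2,6] → 3·4 = 12.
|S1∩S2∩S3| = 6.
|S1 ∪ S2 ∪ S3| = 92 − 37 + 6 = 61.00.

61.00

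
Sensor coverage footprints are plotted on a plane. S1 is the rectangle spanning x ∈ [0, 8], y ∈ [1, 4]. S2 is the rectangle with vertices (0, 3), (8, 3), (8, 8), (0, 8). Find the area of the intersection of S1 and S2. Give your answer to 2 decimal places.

|S1∩S2|: x∈[0,8], y∈[3,4] → 8·1 = 8.

8.00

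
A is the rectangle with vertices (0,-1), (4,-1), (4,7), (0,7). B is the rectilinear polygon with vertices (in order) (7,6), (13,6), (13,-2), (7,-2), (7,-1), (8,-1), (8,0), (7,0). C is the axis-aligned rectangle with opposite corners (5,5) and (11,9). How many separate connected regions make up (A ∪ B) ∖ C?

2

(A ∪ B) ∖ C splits into 2 disjoint pieces (area 32, area 43).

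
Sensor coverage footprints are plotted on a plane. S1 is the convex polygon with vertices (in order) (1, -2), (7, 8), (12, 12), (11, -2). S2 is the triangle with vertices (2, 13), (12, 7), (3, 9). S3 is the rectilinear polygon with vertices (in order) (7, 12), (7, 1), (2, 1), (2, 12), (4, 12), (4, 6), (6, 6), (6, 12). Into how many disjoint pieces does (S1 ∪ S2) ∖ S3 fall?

4

(S1 ∪ S2) ∖ S3 splits into 4 disjoint pieces (area 69.7453, area 5.2889, area 0.7083, area 0.0333).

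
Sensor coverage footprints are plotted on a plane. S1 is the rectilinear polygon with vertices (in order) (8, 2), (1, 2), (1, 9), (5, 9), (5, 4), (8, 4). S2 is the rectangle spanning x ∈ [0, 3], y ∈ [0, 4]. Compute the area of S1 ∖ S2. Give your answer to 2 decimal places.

|S1| = 34, |S1∩S2| = 4.
|S1 ∖ S2| = |S1| − |S1∩S2| = 34 − 4 = 30.00.

30.00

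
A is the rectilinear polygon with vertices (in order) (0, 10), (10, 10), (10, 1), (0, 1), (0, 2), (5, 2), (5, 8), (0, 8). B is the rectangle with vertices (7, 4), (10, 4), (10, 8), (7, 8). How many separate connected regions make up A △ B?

A △ B is a single connected region.

1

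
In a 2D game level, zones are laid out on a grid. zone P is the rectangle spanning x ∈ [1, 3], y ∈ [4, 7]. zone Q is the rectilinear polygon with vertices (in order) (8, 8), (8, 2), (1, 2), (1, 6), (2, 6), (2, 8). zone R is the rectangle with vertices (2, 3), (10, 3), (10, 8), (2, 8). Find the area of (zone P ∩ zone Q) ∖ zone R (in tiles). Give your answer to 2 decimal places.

|zone P ∩ zone Q| = 5.
|(zone P ∩ zone Q) ∩ zone R| = 3.
|(zone P ∩ zone Q) ∖ zone R| = 5 − 3 = 2.00.

2.00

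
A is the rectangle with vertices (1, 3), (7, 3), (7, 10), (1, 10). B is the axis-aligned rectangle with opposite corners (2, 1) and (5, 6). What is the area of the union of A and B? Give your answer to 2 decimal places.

48.00

By inclusion–exclusion:
Individual areas: |A| = 42, |B| = 15.
|A∩B|: x∈[2,5], y∈[3,6] → 3·3 = 9.
|A ∪ B| = 57 − 9 = 48.00.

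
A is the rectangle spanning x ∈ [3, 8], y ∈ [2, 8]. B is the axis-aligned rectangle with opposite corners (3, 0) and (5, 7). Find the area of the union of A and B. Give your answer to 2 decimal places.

34.00

By inclusion–exclusion:
Individual areas: |A| = 30, |B| = 14.
|A∩B|: x∈[3,5], y∈[2,7] → 2·5 = 10.
|A ∪ B| = 44 − 10 = 34.00.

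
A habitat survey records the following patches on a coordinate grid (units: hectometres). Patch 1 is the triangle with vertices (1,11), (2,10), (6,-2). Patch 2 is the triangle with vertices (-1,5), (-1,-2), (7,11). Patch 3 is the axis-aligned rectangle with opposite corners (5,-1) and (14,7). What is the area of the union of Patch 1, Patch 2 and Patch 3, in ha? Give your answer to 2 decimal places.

102.76

By inclusion–exclusion:
Individual areas: |Patch 1| = 4, |Patch 2| = 28, |Patch 3| = 72.
|Patch 1∩Patch 2| = 1.0647.
|Patch 1∩Patch 3| = 0.1744.
|Patch 2∩Patch 3| = 0.
|Patch 1∩Patch 2∩Patch 3| = 0.
|Patch 1 ∪ Patch 2 ∪ Patch 3| = 104 − 1.2391 + 0 = 102.76.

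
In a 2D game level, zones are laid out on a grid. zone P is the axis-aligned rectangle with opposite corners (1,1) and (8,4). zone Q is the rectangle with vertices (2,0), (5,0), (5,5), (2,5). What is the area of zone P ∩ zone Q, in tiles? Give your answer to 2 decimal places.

|zone P∩zone Q|: x∈[2,5], y∈[1,4] → 3·3 = 9.

9.00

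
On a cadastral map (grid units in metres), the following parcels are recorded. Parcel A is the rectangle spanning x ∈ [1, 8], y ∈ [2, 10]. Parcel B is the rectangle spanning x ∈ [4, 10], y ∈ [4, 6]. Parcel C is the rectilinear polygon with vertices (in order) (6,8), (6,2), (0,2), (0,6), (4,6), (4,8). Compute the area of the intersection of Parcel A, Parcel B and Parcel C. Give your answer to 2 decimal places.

The intersection is the polygon with vertices (4,4), (4,6), (6,6), (6,4).
By the shoelace formula its area is 4.00.

4.00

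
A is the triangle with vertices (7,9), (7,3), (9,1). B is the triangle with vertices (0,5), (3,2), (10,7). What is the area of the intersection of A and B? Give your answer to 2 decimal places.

1.02

The intersection is the polygon with vertices (7,6.4), (7.619,6.524), (7.879,5.485), (7,4.857).
By the shoelace formula its area is 1.02.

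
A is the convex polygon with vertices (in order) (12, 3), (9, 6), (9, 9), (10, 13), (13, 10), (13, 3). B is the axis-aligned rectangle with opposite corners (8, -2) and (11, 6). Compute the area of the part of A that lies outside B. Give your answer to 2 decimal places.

|A| = 29, |A∩B| = 2.
|A ∖ B| = |A| − |A∩B| = 29 − 2 = 27.00.

27.00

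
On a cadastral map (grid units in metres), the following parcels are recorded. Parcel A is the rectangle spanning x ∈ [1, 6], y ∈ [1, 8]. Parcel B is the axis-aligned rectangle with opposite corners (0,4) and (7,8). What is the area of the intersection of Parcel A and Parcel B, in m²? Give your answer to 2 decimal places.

|Parcel A∩Parcel B|: x∈[1,6], y∈[4,8] → 5·4 = 20.

20.00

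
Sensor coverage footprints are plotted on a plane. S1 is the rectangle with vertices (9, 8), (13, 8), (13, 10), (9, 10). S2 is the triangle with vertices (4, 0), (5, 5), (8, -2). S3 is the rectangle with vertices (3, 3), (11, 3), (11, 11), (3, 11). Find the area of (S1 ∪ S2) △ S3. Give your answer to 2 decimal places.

|S1 ∪ S2| = 19.
|(S1 ∪ S2) ∩ S3| = 5.2571.
|(S1 ∪ S2) △ S3| = 19 + 64 − 10.5143 = 72.49.

72.49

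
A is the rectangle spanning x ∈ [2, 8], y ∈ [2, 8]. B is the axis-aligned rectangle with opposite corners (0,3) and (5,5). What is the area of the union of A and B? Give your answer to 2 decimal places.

40.00

By inclusion–exclusion:
Individual areas: |A| = 36, |B| = 10.
|A∩B|: x∈[2,5], y∈[3,5] → 3·2 = 6.
|A ∪ B| = 46 − 6 = 40.00.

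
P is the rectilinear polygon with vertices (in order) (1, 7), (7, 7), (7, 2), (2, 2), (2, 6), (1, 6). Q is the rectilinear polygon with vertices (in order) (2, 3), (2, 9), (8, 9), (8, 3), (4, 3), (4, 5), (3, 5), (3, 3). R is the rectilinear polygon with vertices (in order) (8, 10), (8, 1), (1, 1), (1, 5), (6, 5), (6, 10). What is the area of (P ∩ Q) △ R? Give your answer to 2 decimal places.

|P ∩ Q| = 18.
|(P ∩ Q) ∩ R| = 10.
|(P ∩ Q) △ R| = 18 + 38 − 20 = 36.00.

36.00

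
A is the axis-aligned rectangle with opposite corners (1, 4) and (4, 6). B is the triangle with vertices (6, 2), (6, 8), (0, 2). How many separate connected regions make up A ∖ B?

A ∖ B is a single connected region.

1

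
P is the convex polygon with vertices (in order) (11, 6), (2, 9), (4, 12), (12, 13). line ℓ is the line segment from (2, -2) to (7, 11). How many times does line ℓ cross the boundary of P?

1

The segment meets the boundary at (5.75,7.75).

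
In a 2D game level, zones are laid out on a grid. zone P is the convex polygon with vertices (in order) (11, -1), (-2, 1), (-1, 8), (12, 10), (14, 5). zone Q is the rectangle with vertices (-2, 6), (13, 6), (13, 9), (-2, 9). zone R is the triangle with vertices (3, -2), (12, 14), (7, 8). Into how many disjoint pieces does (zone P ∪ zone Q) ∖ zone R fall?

2

(zone P ∪ zone Q) ∖ zone R splits into 2 disjoint pieces (area 64.0969, area 62.8887).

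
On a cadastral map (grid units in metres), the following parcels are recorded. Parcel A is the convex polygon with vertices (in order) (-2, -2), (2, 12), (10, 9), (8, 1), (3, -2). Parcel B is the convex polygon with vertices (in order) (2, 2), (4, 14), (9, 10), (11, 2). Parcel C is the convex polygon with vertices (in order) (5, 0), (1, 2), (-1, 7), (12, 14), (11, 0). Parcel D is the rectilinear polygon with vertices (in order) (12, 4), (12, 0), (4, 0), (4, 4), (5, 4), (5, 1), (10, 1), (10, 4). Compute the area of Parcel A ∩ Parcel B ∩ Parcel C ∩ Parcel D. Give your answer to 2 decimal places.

2.00

The intersection is the polygon with vertices (4,2), (4,4), (5,4), (5,2).
By the shoelace formula its area is 2.00.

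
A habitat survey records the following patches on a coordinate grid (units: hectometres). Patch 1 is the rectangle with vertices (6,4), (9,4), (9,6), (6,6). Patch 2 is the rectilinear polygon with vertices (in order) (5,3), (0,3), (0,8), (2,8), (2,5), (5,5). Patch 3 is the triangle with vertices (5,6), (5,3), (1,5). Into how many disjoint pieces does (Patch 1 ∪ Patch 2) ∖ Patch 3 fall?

2

(Patch 1 ∪ Patch 2) ∖ Patch 3 splits into 2 disjoint pieces (area 6, area 11.875).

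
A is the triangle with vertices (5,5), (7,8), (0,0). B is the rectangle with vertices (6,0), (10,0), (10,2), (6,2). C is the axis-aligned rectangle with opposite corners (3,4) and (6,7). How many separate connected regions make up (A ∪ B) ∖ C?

(A ∪ B) ∖ C splits into 3 disjoint pieces (area 1, area 0.1786, area 8).

3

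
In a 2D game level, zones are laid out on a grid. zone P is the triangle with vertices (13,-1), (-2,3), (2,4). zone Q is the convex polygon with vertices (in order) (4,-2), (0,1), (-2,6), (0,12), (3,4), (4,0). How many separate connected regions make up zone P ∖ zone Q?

2

zone P ∖ zone Q splits into 2 disjoint pieces (area 8.6939, area 0.3786).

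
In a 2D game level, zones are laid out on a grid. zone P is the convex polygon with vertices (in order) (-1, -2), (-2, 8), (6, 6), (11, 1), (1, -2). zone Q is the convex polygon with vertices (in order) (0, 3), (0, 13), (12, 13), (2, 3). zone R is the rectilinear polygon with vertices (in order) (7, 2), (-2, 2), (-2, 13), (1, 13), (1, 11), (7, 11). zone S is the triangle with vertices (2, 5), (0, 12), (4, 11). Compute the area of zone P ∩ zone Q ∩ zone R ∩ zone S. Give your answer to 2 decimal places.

1.23

The intersection is the polygon with vertices (2.615,6.846), (2,5), (1.385,7.154).
By the shoelace formula its area is 1.23.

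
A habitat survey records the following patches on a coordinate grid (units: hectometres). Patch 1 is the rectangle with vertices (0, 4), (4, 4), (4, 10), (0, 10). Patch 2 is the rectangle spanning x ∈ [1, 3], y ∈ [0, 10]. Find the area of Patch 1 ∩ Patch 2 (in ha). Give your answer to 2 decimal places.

|Patch 1∩Patch 2|: x∈[1,3], y∈[4,10] → 2·6 = 12.

12.00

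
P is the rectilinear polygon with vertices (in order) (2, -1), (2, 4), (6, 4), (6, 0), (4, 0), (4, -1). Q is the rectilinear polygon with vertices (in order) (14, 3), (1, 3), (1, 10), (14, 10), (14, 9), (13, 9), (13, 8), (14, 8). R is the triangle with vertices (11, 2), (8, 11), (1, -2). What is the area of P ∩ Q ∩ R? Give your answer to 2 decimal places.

The intersection is the polygon with vertices (6,4), (6,3), (3.692,3), (4.231,4).
By the shoelace formula its area is 2.04.

2.04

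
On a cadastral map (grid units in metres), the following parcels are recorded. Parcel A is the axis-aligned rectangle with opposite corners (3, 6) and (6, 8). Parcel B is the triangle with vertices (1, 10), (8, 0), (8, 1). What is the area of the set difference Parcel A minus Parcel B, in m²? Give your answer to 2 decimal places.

|Parcel A| = 6, |Parcel A∩Parcel B| = 0.3365.
|Parcel A ∖ Parcel B| = |Parcel A| − |Parcel A∩Parcel B| = 6 − 0.3365 = 5.66.

5.66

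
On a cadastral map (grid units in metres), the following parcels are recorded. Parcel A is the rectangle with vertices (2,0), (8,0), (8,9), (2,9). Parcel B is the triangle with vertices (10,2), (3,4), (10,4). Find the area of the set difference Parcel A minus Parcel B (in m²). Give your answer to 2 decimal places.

50.43

|Parcel A| = 54, |Parcel A∩Parcel B| = 3.5714.
|Parcel A ∖ Parcel B| = |Parcel A| − |Parcel A∩Parcel B| = 54 − 3.5714 = 50.43.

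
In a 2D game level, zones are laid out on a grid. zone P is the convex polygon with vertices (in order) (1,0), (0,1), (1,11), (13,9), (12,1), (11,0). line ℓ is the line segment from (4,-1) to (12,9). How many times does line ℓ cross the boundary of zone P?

The segment meets the boundary at (4.8,0).

1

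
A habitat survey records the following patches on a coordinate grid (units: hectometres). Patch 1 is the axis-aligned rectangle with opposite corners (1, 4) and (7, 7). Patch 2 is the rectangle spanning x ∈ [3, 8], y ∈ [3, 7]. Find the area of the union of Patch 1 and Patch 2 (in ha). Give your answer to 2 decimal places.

26.00

By inclusion–exclusion:
Individual areas: |Patch 1| = 18, |Patch 2| = 20.
|Patch 1∩Patch 2|: x∈[3,7], y∈[4,7] → 4·3 = 12.
|Patch 1 ∪ Patch 2| = 38 − 12 = 26.00.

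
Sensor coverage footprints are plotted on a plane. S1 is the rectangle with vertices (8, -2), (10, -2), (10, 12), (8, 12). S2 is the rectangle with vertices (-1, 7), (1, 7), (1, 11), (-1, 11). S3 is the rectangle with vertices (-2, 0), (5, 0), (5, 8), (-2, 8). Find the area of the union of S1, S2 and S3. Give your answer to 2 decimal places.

90.00

By inclusion–exclusion:
Individual areas: |S1| = 28, |S2| = 8, |S3| = 56.
|S1∩S2| = 0 (no overlap).
|S1∩S3| = 0 (no overlap).
|S2∩S3|: x∈[-1,1], y∈[7,8] → 2·1 = 2.
|S1∩S2∩S3| = 0.
|S1 ∪ S2 ∪ S3| = 92 − 2 + 0 = 90.00.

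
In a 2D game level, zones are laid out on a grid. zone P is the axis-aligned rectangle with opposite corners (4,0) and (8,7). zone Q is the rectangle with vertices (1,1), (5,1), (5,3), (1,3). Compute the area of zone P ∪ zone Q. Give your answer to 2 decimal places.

By inclusion–exclusion:
Individual areas: |zone P| = 28, |zone Q| = 8.
|zone P∩zone Q|: x∈[4,5], y∈[1,3] → 1·2 = 2.
|zone P ∪ zone Q| = 36 − 2 = 34.00.

34.00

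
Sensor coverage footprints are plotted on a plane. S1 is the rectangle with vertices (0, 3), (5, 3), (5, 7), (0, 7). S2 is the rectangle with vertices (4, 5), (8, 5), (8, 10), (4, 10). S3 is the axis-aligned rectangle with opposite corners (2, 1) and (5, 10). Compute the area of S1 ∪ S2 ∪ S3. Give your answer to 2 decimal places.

By inclusion–exclusion:
Individual areas: |S1| = 20, |S2| = 20, |S3| = 27.
|S1∩S2|: x∈[4,5], y∈[5,7] → 1·2 = 2.
|S1∩S3|: x∈[2,5], y∈[3,7] → 3·4 = 12.
|S2∩S3|: x∈[4,5], y∈[5,10] → 1·5 = 5.
|S1∩S2∩S3| = 2.
|S1 ∪ S2 ∪ S3| = 67 − 19 + 2 = 50.00.

50.00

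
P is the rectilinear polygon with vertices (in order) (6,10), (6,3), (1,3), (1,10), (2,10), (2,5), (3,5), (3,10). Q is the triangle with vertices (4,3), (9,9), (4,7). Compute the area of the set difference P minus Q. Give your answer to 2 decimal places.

23.60

|P| = 30, |P∩Q| = 6.4.
|P ∖ Q| = |P| − |P∩Q| = 30 − 6.4 = 23.60.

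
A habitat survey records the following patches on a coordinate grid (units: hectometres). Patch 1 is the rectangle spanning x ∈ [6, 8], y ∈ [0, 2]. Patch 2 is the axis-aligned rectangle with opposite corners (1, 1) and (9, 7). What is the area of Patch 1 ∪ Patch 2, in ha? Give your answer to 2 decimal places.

50.00

By inclusion–exclusion:
Individual areas: |Patch 1| = 4, |Patch 2| = 48.
|Patch 1∩Patch 2|: x∈[6,8], y∈[1,2] → 2·1 = 2.
|Patch 1 ∪ Patch 2| = 52 − 2 = 50.00.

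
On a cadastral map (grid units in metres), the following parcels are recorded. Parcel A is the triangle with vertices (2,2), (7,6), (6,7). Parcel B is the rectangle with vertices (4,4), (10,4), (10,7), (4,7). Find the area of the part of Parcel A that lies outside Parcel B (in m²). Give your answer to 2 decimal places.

|Parcel A| = 4.5, |Parcel A∩Parcel B| = 3.5.
|Parcel A ∖ Parcel B| = |Parcel A| − |Parcel A∩Parcel B| = 4.5 − 3.5 = 1.00.

1.00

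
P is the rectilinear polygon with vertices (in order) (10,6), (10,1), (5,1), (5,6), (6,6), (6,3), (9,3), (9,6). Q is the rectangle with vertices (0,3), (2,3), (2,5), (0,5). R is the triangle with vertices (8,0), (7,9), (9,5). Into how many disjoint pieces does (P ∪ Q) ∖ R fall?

3

(P ∪ Q) ∖ R splits into 3 disjoint pieces (area 6.2, area 8.5556, area 4).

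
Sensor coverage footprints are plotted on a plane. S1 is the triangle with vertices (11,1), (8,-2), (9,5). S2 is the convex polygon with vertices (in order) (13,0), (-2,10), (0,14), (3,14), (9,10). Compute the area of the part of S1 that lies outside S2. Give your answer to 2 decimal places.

|S1| = 9, |S1∩S2| = 2.3967.
|S1 ∖ S2| = |S1| − |S1∩S2| = 9 − 2.3967 = 6.60.

6.60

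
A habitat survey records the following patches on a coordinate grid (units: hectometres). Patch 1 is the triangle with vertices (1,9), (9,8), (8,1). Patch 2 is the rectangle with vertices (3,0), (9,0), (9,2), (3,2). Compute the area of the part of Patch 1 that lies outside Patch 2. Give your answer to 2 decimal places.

27.99

|Patch 1| = 28.5, |Patch 1∩Patch 2| = 0.5089.
|Patch 1 ∖ Patch 2| = |Patch 1| − |Patch 1∩Patch 2| = 28.5 − 0.5089 = 27.99.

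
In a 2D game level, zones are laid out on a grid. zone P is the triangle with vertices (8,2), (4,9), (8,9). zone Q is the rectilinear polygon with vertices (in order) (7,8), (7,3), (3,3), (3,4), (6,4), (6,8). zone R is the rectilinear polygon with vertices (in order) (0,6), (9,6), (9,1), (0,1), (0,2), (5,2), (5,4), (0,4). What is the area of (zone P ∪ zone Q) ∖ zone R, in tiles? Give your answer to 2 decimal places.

11.43

|zone P ∪ zone Q| = 18.625.
|(zone P ∪ zone Q) ∩ zone R| = 7.1964.
|(zone P ∪ zone Q) ∖ zone R| = 18.625 − 7.1964 = 11.43.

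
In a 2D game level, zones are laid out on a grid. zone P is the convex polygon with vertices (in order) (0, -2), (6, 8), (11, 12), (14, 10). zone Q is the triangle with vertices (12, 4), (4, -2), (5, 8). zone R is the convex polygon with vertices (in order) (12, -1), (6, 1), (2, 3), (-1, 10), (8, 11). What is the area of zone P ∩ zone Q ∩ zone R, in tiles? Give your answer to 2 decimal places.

The intersection is the polygon with vertices (9,5.714), (4.421,1.79), (4.381,1.81), (4.8,6), (5.745,7.574).
By the shoelace formula its area is 12.43.

12.43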